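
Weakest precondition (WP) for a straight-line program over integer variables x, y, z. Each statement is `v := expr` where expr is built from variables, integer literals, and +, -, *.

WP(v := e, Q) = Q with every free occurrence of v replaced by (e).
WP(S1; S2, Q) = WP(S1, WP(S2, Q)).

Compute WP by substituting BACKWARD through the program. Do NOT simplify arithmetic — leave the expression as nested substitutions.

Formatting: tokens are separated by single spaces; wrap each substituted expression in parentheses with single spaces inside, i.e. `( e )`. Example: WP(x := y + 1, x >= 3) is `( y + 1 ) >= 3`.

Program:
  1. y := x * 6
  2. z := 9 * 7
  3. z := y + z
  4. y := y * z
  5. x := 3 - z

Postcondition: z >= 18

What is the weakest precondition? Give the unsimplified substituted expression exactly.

post: z >= 18
stmt 5: x := 3 - z  -- replace 0 occurrence(s) of x with (3 - z)
  => z >= 18
stmt 4: y := y * z  -- replace 0 occurrence(s) of y with (y * z)
  => z >= 18
stmt 3: z := y + z  -- replace 1 occurrence(s) of z with (y + z)
  => ( y + z ) >= 18
stmt 2: z := 9 * 7  -- replace 1 occurrence(s) of z with (9 * 7)
  => ( y + ( 9 * 7 ) ) >= 18
stmt 1: y := x * 6  -- replace 1 occurrence(s) of y with (x * 6)
  => ( ( x * 6 ) + ( 9 * 7 ) ) >= 18

Answer: ( ( x * 6 ) + ( 9 * 7 ) ) >= 18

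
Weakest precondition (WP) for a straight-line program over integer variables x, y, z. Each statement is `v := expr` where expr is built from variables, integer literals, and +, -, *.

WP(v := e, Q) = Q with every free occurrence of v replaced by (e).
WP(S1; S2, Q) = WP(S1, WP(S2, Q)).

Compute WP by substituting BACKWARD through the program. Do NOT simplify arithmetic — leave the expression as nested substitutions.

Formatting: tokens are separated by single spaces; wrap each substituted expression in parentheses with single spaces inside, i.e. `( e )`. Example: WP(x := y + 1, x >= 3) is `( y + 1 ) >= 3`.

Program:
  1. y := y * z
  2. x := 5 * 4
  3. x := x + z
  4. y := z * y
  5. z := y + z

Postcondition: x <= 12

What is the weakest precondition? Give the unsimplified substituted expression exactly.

Answer: ( ( 5 * 4 ) + z ) <= 12

Derivation:
post: x <= 12
stmt 5: z := y + z  -- replace 0 occurrence(s) of z with (y + z)
  => x <= 12
stmt 4: y := z * y  -- replace 0 occurrence(s) of y with (z * y)
  => x <= 12
stmt 3: x := x + z  -- replace 1 occurrence(s) of x with (x + z)
  => ( x + z ) <= 12
stmt 2: x := 5 * 4  -- replace 1 occurrence(s) of x with (5 * 4)
  => ( ( 5 * 4 ) + z ) <= 12
stmt 1: y := y * z  -- replace 0 occurrence(s) of y with (y * z)
  => ( ( 5 * 4 ) + z ) <= 12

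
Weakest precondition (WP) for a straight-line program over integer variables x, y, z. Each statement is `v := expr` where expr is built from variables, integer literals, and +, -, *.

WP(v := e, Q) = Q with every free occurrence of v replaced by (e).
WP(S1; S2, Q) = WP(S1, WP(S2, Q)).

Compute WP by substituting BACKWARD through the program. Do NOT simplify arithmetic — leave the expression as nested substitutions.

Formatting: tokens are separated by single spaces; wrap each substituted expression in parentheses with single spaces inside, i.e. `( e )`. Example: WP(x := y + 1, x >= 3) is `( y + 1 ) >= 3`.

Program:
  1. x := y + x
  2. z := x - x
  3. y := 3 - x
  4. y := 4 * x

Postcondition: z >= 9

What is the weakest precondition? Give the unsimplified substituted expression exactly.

Answer: ( ( y + x ) - ( y + x ) ) >= 9

Derivation:
post: z >= 9
stmt 4: y := 4 * x  -- replace 0 occurrence(s) of y with (4 * x)
  => z >= 9
stmt 3: y := 3 - x  -- replace 0 occurrence(s) of y with (3 - x)
  => z >= 9
stmt 2: z := x - x  -- replace 1 occurrence(s) of z with (x - x)
  => ( x - x ) >= 9
stmt 1: x := y + x  -- replace 2 occurrence(s) of x with (y + x)
  => ( ( y + x ) - ( y + x ) ) >= 9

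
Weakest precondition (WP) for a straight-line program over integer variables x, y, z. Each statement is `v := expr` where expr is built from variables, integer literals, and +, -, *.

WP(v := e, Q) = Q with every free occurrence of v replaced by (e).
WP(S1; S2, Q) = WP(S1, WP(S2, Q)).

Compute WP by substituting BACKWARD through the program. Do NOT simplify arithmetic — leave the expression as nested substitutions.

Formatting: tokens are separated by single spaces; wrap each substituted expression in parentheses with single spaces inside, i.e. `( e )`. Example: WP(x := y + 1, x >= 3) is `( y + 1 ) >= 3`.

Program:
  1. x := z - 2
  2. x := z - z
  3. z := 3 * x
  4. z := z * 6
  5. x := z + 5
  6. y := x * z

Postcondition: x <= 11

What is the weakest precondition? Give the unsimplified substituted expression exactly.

Answer: ( ( ( 3 * ( z - z ) ) * 6 ) + 5 ) <= 11

Derivation:
post: x <= 11
stmt 6: y := x * z  -- replace 0 occurrence(s) of y with (x * z)
  => x <= 11
stmt 5: x := z + 5  -- replace 1 occurrence(s) of x with (z + 5)
  => ( z + 5 ) <= 11
stmt 4: z := z * 6  -- replace 1 occurrence(s) of z with (z * 6)
  => ( ( z * 6 ) + 5 ) <= 11
stmt 3: z := 3 * x  -- replace 1 occurrence(s) of z with (3 * x)
  => ( ( ( 3 * x ) * 6 ) + 5 ) <= 11
stmt 2: x := z - z  -- replace 1 occurrence(s) of x with (z - z)
  => ( ( ( 3 * ( z - z ) ) * 6 ) + 5 ) <= 11
stmt 1: x := z - 2  -- replace 0 occurrence(s) of x with (z - 2)
  => ( ( ( 3 * ( z - z ) ) * 6 ) + 5 ) <= 11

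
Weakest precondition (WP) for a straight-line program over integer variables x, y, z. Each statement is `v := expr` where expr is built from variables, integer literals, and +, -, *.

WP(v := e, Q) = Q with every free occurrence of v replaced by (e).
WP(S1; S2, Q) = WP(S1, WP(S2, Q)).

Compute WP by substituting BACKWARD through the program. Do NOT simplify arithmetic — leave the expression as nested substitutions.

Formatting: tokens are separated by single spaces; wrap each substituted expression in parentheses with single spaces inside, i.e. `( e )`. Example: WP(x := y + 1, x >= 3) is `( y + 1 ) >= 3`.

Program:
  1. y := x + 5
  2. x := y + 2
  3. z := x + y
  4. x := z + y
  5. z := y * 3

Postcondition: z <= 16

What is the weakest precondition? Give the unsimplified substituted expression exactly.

post: z <= 16
stmt 5: z := y * 3  -- replace 1 occurrence(s) of z with (y * 3)
  => ( y * 3 ) <= 16
stmt 4: x := z + y  -- replace 0 occurrence(s) of x with (z + y)
  => ( y * 3 ) <= 16
stmt 3: z := x + y  -- replace 0 occurrence(s) of z with (x + y)
  => ( y * 3 ) <= 16
stmt 2: x := y + 2  -- replace 0 occurrence(s) of x with (y + 2)
  => ( y * 3 ) <= 16
stmt 1: y := x + 5  -- replace 1 occurrence(s) of y with (x + 5)
  => ( ( x + 5 ) * 3 ) <= 16

Answer: ( ( x + 5 ) * 3 ) <= 16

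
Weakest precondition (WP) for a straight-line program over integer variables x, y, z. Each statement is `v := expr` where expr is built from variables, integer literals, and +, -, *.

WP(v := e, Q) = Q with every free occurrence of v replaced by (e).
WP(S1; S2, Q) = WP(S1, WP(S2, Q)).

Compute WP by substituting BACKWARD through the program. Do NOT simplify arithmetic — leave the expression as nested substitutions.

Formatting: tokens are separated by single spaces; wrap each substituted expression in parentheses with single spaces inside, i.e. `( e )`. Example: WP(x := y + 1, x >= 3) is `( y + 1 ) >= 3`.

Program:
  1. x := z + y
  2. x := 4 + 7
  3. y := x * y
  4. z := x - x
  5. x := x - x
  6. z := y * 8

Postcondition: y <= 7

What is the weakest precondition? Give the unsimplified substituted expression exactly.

post: y <= 7
stmt 6: z := y * 8  -- replace 0 occurrence(s) of z with (y * 8)
  => y <= 7
stmt 5: x := x - x  -- replace 0 occurrence(s) of x with (x - x)
  => y <= 7
stmt 4: z := x - x  -- replace 0 occurrence(s) of z with (x - x)
  => y <= 7
stmt 3: y := x * y  -- replace 1 occurrence(s) of y with (x * y)
  => ( x * y ) <= 7
stmt 2: x := 4 + 7  -- replace 1 occurrence(s) of x with (4 + 7)
  => ( ( 4 + 7 ) * y ) <= 7
stmt 1: x := z + y  -- replace 0 occurrence(s) of x with (z + y)
  => ( ( 4 + 7 ) * y ) <= 7

Answer: ( ( 4 + 7 ) * y ) <= 7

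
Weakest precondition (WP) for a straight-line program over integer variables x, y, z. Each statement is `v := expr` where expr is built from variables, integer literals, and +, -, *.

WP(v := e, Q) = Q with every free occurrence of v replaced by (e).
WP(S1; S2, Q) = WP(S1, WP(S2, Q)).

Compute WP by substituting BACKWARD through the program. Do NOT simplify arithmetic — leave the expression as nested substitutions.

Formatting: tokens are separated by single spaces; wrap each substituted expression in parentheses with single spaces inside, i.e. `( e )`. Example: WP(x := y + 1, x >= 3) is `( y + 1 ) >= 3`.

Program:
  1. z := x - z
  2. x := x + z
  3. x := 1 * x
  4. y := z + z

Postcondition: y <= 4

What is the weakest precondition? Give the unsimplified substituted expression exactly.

post: y <= 4
stmt 4: y := z + z  -- replace 1 occurrence(s) of y with (z + z)
  => ( z + z ) <= 4
stmt 3: x := 1 * x  -- replace 0 occurrence(s) of x with (1 * x)
  => ( z + z ) <= 4
stmt 2: x := x + z  -- replace 0 occurrence(s) of x with (x + z)
  => ( z + z ) <= 4
stmt 1: z := x - z  -- replace 2 occurrence(s) of z with (x - z)
  => ( ( x - z ) + ( x - z ) ) <= 4

Answer: ( ( x - z ) + ( x - z ) ) <= 4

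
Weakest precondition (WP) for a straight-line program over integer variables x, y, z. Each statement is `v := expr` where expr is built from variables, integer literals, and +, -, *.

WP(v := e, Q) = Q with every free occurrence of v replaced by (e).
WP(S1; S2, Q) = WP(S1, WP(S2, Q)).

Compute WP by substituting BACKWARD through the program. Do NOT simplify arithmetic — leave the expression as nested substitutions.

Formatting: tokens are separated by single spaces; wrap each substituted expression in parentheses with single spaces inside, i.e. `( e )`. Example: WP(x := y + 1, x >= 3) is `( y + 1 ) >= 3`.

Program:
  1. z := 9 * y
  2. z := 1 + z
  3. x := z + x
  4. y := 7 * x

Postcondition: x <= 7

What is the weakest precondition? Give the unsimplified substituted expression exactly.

post: x <= 7
stmt 4: y := 7 * x  -- replace 0 occurrence(s) of y with (7 * x)
  => x <= 7
stmt 3: x := z + x  -- replace 1 occurrence(s) of x with (z + x)
  => ( z + x ) <= 7
stmt 2: z := 1 + z  -- replace 1 occurrence(s) of z with (1 + z)
  => ( ( 1 + z ) + x ) <= 7
stmt 1: z := 9 * y  -- replace 1 occurrence(s) of z with (9 * y)
  => ( ( 1 + ( 9 * y ) ) + x ) <= 7

Answer: ( ( 1 + ( 9 * y ) ) + x ) <= 7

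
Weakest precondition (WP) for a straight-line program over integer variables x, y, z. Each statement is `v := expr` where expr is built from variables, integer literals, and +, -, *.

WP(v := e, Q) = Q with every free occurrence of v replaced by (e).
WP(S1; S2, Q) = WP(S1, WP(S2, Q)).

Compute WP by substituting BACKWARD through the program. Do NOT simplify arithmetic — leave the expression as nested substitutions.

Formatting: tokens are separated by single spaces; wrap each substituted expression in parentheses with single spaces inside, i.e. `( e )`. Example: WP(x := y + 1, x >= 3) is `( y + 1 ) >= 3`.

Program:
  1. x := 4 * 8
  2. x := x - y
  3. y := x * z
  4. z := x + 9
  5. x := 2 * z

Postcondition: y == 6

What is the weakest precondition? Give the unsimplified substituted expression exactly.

post: y == 6
stmt 5: x := 2 * z  -- replace 0 occurrence(s) of x with (2 * z)
  => y == 6
stmt 4: z := x + 9  -- replace 0 occurrence(s) of z with (x + 9)
  => y == 6
stmt 3: y := x * z  -- replace 1 occurrence(s) of y with (x * z)
  => ( x * z ) == 6
stmt 2: x := x - y  -- replace 1 occurrence(s) of x with (x - y)
  => ( ( x - y ) * z ) == 6
stmt 1: x := 4 * 8  -- replace 1 occurrence(s) of x with (4 * 8)
  => ( ( ( 4 * 8 ) - y ) * z ) == 6

Answer: ( ( ( 4 * 8 ) - y ) * z ) == 6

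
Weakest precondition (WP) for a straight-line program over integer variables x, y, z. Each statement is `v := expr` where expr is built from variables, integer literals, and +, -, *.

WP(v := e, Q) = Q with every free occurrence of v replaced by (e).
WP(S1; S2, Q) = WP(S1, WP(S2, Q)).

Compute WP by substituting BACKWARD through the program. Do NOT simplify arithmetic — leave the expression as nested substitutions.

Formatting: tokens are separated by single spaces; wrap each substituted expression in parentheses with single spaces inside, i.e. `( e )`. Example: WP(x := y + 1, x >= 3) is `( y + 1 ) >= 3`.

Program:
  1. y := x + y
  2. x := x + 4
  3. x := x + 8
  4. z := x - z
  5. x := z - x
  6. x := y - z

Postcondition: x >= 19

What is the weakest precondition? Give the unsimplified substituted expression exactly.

Answer: ( ( x + y ) - ( ( ( x + 4 ) + 8 ) - z ) ) >= 19

Derivation:
post: x >= 19
stmt 6: x := y - z  -- replace 1 occurrence(s) of x with (y - z)
  => ( y - z ) >= 19
stmt 5: x := z - x  -- replace 0 occurrence(s) of x with (z - x)
  => ( y - z ) >= 19
stmt 4: z := x - z  -- replace 1 occurrence(s) of z with (x - z)
  => ( y - ( x - z ) ) >= 19
stmt 3: x := x + 8  -- replace 1 occurrence(s) of x with (x + 8)
  => ( y - ( ( x + 8 ) - z ) ) >= 19
stmt 2: x := x + 4  -- replace 1 occurrence(s) of x with (x + 4)
  => ( y - ( ( ( x + 4 ) + 8 ) - z ) ) >= 19
stmt 1: y := x + y  -- replace 1 occurrence(s) of y with (x + y)
  => ( ( x + y ) - ( ( ( x + 4 ) + 8 ) - z ) ) >= 19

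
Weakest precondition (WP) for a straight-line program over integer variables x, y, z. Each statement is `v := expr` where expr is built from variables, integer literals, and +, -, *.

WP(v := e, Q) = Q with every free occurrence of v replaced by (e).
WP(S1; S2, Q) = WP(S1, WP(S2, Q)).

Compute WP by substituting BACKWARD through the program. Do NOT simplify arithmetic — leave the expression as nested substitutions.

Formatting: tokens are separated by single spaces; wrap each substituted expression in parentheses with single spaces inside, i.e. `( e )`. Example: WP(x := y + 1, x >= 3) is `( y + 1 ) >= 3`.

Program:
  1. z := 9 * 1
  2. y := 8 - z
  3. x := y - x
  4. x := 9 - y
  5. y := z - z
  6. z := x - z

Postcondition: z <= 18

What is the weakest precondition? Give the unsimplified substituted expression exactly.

post: z <= 18
stmt 6: z := x - z  -- replace 1 occurrence(s) of z with (x - z)
  => ( x - z ) <= 18
stmt 5: y := z - z  -- replace 0 occurrence(s) of y with (z - z)
  => ( x - z ) <= 18
stmt 4: x := 9 - y  -- replace 1 occurrence(s) of x with (9 - y)
  => ( ( 9 - y ) - z ) <= 18
stmt 3: x := y - x  -- replace 0 occurrence(s) of x with (y - x)
  => ( ( 9 - y ) - z ) <= 18
stmt 2: y := 8 - z  -- replace 1 occurrence(s) of y with (8 - z)
  => ( ( 9 - ( 8 - z ) ) - z ) <= 18
stmt 1: z := 9 * 1  -- replace 2 occurrence(s) of z with (9 * 1)
  => ( ( 9 - ( 8 - ( 9 * 1 ) ) ) - ( 9 * 1 ) ) <= 18

Answer: ( ( 9 - ( 8 - ( 9 * 1 ) ) ) - ( 9 * 1 ) ) <= 18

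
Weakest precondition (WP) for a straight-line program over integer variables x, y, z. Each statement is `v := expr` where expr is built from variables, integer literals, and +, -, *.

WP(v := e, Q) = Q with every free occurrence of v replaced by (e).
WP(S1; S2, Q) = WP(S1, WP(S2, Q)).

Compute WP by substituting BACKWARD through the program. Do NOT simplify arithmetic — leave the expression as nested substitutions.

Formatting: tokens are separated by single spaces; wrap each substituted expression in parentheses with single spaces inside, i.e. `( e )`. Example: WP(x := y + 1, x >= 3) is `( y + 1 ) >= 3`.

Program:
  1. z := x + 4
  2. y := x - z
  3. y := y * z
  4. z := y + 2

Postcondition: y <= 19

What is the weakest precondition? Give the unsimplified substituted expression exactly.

post: y <= 19
stmt 4: z := y + 2  -- replace 0 occurrence(s) of z with (y + 2)
  => y <= 19
stmt 3: y := y * z  -- replace 1 occurrence(s) of y with (y * z)
  => ( y * z ) <= 19
stmt 2: y := x - z  -- replace 1 occurrence(s) of y with (x - z)
  => ( ( x - z ) * z ) <= 19
stmt 1: z := x + 4  -- replace 2 occurrence(s) of z with (x + 4)
  => ( ( x - ( x + 4 ) ) * ( x + 4 ) ) <= 19

Answer: ( ( x - ( x + 4 ) ) * ( x + 4 ) ) <= 19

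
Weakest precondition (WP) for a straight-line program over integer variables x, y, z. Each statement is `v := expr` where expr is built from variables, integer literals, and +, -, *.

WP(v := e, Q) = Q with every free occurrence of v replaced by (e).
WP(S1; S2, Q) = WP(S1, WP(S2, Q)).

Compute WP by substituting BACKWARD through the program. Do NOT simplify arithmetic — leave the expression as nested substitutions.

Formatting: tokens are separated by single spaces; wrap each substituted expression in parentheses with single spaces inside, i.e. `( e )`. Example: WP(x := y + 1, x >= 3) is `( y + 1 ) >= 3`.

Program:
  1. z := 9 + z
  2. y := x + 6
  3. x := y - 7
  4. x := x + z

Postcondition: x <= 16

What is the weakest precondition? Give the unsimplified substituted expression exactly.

Answer: ( ( ( x + 6 ) - 7 ) + ( 9 + z ) ) <= 16

Derivation:
post: x <= 16
stmt 4: x := x + z  -- replace 1 occurrence(s) of x with (x + z)
  => ( x + z ) <= 16
stmt 3: x := y - 7  -- replace 1 occurrence(s) of x with (y - 7)
  => ( ( y - 7 ) + z ) <= 16
stmt 2: y := x + 6  -- replace 1 occurrence(s) of y with (x + 6)
  => ( ( ( x + 6 ) - 7 ) + z ) <= 16
stmt 1: z := 9 + z  -- replace 1 occurrence(s) of z with (9 + z)
  => ( ( ( x + 6 ) - 7 ) + ( 9 + z ) ) <= 16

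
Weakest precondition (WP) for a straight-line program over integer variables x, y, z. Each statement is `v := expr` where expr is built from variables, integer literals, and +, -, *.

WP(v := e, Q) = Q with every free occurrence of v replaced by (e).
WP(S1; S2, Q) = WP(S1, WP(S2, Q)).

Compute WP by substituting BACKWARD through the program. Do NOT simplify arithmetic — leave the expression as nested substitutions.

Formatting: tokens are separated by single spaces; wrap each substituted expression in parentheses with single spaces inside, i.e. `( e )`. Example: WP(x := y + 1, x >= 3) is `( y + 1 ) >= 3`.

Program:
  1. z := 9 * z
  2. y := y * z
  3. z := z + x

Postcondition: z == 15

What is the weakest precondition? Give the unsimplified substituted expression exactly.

Answer: ( ( 9 * z ) + x ) == 15

Derivation:
post: z == 15
stmt 3: z := z + x  -- replace 1 occurrence(s) of z with (z + x)
  => ( z + x ) == 15
stmt 2: y := y * z  -- replace 0 occurrence(s) of y with (y * z)
  => ( z + x ) == 15
stmt 1: z := 9 * z  -- replace 1 occurrence(s) of z with (9 * z)
  => ( ( 9 * z ) + x ) == 15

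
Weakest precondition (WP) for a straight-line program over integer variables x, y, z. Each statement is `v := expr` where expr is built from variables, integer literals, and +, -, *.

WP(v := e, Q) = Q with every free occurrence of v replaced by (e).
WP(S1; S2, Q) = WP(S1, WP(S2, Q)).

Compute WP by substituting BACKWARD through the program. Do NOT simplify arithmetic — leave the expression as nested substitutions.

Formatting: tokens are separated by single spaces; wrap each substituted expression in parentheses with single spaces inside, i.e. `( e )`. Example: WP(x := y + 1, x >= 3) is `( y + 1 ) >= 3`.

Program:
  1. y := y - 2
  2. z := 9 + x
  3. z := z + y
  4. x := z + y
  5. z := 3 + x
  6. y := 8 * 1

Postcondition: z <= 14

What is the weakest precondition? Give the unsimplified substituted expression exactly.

Answer: ( 3 + ( ( ( 9 + x ) + ( y - 2 ) ) + ( y - 2 ) ) ) <= 14

Derivation:
post: z <= 14
stmt 6: y := 8 * 1  -- replace 0 occurrence(s) of y with (8 * 1)
  => z <= 14
stmt 5: z := 3 + x  -- replace 1 occurrence(s) of z with (3 + x)
  => ( 3 + x ) <= 14
stmt 4: x := z + y  -- replace 1 occurrence(s) of x with (z + y)
  => ( 3 + ( z + y ) ) <= 14
stmt 3: z := z + y  -- replace 1 occurrence(s) of z with (z + y)
  => ( 3 + ( ( z + y ) + y ) ) <= 14
stmt 2: z := 9 + x  -- replace 1 occurrence(s) of z with (9 + x)
  => ( 3 + ( ( ( 9 + x ) + y ) + y ) ) <= 14
stmt 1: y := y - 2  -- replace 2 occurrence(s) of y with (y - 2)
  => ( 3 + ( ( ( 9 + x ) + ( y - 2 ) ) + ( y - 2 ) ) ) <= 14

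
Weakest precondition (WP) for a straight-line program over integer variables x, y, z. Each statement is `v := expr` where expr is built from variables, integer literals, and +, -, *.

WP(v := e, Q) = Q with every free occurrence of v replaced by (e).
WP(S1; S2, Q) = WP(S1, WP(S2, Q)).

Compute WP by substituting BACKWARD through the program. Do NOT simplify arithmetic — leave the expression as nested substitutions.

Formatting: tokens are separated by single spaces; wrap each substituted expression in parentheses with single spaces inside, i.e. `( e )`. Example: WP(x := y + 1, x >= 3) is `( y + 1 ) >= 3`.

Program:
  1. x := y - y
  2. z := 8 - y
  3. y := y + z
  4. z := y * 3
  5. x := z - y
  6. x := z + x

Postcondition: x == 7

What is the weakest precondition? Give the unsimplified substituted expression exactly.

post: x == 7
stmt 6: x := z + x  -- replace 1 occurrence(s) of x with (z + x)
  => ( z + x ) == 7
stmt 5: x := z - y  -- replace 1 occurrence(s) of x with (z - y)
  => ( z + ( z - y ) ) == 7
stmt 4: z := y * 3  -- replace 2 occurrence(s) of z with (y * 3)
  => ( ( y * 3 ) + ( ( y * 3 ) - y ) ) == 7
stmt 3: y := y + z  -- replace 3 occurrence(s) of y with (y + z)
  => ( ( ( y + z ) * 3 ) + ( ( ( y + z ) * 3 ) - ( y + z ) ) ) == 7
stmt 2: z := 8 - y  -- replace 3 occurrence(s) of z with (8 - y)
  => ( ( ( y + ( 8 - y ) ) * 3 ) + ( ( ( y + ( 8 - y ) ) * 3 ) - ( y + ( 8 - y ) ) ) ) == 7
stmt 1: x := y - y  -- replace 0 occurrence(s) of x with (y - y)
  => ( ( ( y + ( 8 - y ) ) * 3 ) + ( ( ( y + ( 8 - y ) ) * 3 ) - ( y + ( 8 - y ) ) ) ) == 7

Answer: ( ( ( y + ( 8 - y ) ) * 3 ) + ( ( ( y + ( 8 - y ) ) * 3 ) - ( y + ( 8 - y ) ) ) ) == 7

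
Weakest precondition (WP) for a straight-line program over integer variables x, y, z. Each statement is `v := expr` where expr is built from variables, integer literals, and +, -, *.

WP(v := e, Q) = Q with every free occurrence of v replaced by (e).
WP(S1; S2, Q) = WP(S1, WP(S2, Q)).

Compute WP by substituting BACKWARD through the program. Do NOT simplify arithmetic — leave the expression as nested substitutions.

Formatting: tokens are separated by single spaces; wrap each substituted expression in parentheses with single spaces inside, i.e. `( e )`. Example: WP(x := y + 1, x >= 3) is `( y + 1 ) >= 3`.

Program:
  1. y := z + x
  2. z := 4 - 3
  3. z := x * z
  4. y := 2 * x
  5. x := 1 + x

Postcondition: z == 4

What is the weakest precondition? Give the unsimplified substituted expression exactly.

post: z == 4
stmt 5: x := 1 + x  -- replace 0 occurrence(s) of x with (1 + x)
  => z == 4
stmt 4: y := 2 * x  -- replace 0 occurrence(s) of y with (2 * x)
  => z == 4
stmt 3: z := x * z  -- replace 1 occurrence(s) of z with (x * z)
  => ( x * z ) == 4
stmt 2: z := 4 - 3  -- replace 1 occurrence(s) of z with (4 - 3)
  => ( x * ( 4 - 3 ) ) == 4
stmt 1: y := z + x  -- replace 0 occurrence(s) of y with (z + x)
  => ( x * ( 4 - 3 ) ) == 4

Answer: ( x * ( 4 - 3 ) ) == 4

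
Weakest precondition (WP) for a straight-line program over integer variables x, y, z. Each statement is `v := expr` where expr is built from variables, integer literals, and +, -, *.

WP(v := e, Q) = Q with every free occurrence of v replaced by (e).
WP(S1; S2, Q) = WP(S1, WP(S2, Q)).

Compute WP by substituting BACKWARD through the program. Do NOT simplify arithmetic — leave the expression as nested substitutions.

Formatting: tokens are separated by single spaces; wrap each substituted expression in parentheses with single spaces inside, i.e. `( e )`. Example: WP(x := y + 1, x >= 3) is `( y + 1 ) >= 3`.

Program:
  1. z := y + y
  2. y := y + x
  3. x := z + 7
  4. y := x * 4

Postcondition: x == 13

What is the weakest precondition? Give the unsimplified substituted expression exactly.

Answer: ( ( y + y ) + 7 ) == 13

Derivation:
post: x == 13
stmt 4: y := x * 4  -- replace 0 occurrence(s) of y with (x * 4)
  => x == 13
stmt 3: x := z + 7  -- replace 1 occurrence(s) of x with (z + 7)
  => ( z + 7 ) == 13
stmt 2: y := y + x  -- replace 0 occurrence(s) of y with (y + x)
  => ( z + 7 ) == 13
stmt 1: z := y + y  -- replace 1 occurrence(s) of z with (y + y)
  => ( ( y + y ) + 7 ) == 13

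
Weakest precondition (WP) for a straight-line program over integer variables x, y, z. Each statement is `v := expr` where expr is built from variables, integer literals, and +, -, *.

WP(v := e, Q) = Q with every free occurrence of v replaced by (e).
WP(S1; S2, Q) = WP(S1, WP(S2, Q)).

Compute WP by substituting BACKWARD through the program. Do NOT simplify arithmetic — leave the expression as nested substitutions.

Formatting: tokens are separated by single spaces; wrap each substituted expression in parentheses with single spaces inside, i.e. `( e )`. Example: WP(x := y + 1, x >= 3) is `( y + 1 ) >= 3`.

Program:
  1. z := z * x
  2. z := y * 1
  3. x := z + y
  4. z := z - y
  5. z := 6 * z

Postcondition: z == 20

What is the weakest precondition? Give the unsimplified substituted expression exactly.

post: z == 20
stmt 5: z := 6 * z  -- replace 1 occurrence(s) of z with (6 * z)
  => ( 6 * z ) == 20
stmt 4: z := z - y  -- replace 1 occurrence(s) of z with (z - y)
  => ( 6 * ( z - y ) ) == 20
stmt 3: x := z + y  -- replace 0 occurrence(s) of x with (z + y)
  => ( 6 * ( z - y ) ) == 20
stmt 2: z := y * 1  -- replace 1 occurrence(s) of z with (y * 1)
  => ( 6 * ( ( y * 1 ) - y ) ) == 20
stmt 1: z := z * x  -- replace 0 occurrence(s) of z with (z * x)
  => ( 6 * ( ( y * 1 ) - y ) ) == 20

Answer: ( 6 * ( ( y * 1 ) - y ) ) == 20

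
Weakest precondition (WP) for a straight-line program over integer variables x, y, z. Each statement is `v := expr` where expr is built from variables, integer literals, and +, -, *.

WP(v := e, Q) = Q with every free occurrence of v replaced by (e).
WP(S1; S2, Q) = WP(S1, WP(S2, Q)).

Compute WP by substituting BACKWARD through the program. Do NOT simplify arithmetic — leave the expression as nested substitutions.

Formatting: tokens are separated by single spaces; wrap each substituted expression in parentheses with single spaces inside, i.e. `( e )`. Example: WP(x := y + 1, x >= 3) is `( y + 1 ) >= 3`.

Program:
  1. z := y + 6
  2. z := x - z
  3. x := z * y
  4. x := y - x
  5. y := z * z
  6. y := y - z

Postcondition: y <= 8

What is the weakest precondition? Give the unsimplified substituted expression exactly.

Answer: ( ( ( x - ( y + 6 ) ) * ( x - ( y + 6 ) ) ) - ( x - ( y + 6 ) ) ) <= 8

Derivation:
post: y <= 8
stmt 6: y := y - z  -- replace 1 occurrence(s) of y with (y - z)
  => ( y - z ) <= 8
stmt 5: y := z * z  -- replace 1 occurrence(s) of y with (z * z)
  => ( ( z * z ) - z ) <= 8
stmt 4: x := y - x  -- replace 0 occurrence(s) of x with (y - x)
  => ( ( z * z ) - z ) <= 8
stmt 3: x := z * y  -- replace 0 occurrence(s) of x with (z * y)
  => ( ( z * z ) - z ) <= 8
stmt 2: z := x - z  -- replace 3 occurrence(s) of z with (x - z)
  => ( ( ( x - z ) * ( x - z ) ) - ( x - z ) ) <= 8
stmt 1: z := y + 6  -- replace 3 occurrence(s) of z with (y + 6)
  => ( ( ( x - ( y + 6 ) ) * ( x - ( y + 6 ) ) ) - ( x - ( y + 6 ) ) ) <= 8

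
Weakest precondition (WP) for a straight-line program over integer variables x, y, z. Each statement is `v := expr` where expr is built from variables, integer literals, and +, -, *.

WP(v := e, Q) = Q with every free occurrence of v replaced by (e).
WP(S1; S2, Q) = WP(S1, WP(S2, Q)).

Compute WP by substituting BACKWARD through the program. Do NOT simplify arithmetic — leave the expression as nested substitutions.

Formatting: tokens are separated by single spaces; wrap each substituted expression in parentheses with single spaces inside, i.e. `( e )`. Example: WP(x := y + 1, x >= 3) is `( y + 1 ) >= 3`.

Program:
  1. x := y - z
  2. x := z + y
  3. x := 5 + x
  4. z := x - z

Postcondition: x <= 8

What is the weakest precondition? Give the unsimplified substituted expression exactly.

post: x <= 8
stmt 4: z := x - z  -- replace 0 occurrence(s) of z with (x - z)
  => x <= 8
stmt 3: x := 5 + x  -- replace 1 occurrence(s) of x with (5 + x)
  => ( 5 + x ) <= 8
stmt 2: x := z + y  -- replace 1 occurrence(s) of x with (z + y)
  => ( 5 + ( z + y ) ) <= 8
stmt 1: x := y - z  -- replace 0 occurrence(s) of x with (y - z)
  => ( 5 + ( z + y ) ) <= 8

Answer: ( 5 + ( z + y ) ) <= 8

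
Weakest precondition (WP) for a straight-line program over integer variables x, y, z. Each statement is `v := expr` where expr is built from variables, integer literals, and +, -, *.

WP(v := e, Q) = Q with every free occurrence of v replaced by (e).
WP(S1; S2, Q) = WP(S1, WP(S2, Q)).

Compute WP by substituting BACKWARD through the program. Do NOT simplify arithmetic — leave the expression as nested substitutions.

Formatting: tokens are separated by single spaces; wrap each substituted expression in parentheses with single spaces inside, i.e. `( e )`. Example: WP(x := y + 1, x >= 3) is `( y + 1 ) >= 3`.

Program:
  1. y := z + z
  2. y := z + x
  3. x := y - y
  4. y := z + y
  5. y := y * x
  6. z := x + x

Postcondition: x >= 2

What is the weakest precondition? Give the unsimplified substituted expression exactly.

Answer: ( ( z + x ) - ( z + x ) ) >= 2

Derivation:
post: x >= 2
stmt 6: z := x + x  -- replace 0 occurrence(s) of z with (x + x)
  => x >= 2
stmt 5: y := y * x  -- replace 0 occurrence(s) of y with (y * x)
  => x >= 2
stmt 4: y := z + y  -- replace 0 occurrence(s) of y with (z + y)
  => x >= 2
stmt 3: x := y - y  -- replace 1 occurrence(s) of x with (y - y)
  => ( y - y ) >= 2
stmt 2: y := z + x  -- replace 2 occurrence(s) of y with (z + x)
  => ( ( z + x ) - ( z + x ) ) >= 2
stmt 1: y := z + z  -- replace 0 occurrence(s) of y with (z + z)
  => ( ( z + x ) - ( z + x ) ) >= 2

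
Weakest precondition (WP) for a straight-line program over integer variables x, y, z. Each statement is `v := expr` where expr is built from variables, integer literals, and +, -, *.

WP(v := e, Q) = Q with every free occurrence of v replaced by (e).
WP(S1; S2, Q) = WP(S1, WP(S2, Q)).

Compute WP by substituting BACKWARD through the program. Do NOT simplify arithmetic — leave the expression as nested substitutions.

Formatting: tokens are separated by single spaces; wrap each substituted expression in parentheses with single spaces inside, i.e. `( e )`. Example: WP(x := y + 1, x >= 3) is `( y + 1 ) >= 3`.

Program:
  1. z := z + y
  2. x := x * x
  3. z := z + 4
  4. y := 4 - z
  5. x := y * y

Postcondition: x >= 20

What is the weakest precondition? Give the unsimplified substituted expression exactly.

post: x >= 20
stmt 5: x := y * y  -- replace 1 occurrence(s) of x with (y * y)
  => ( y * y ) >= 20
stmt 4: y := 4 - z  -- replace 2 occurrence(s) of y with (4 - z)
  => ( ( 4 - z ) * ( 4 - z ) ) >= 20
stmt 3: z := z + 4  -- replace 2 occurrence(s) of z with (z + 4)
  => ( ( 4 - ( z + 4 ) ) * ( 4 - ( z + 4 ) ) ) >= 20
stmt 2: x := x * x  -- replace 0 occurrence(s) of x with (x * x)
  => ( ( 4 - ( z + 4 ) ) * ( 4 - ( z + 4 ) ) ) >= 20
stmt 1: z := z + y  -- replace 2 occurrence(s) of z with (z + y)
  => ( ( 4 - ( ( z + y ) + 4 ) ) * ( 4 - ( ( z + y ) + 4 ) ) ) >= 20

Answer: ( ( 4 - ( ( z + y ) + 4 ) ) * ( 4 - ( ( z + y ) + 4 ) ) ) >= 20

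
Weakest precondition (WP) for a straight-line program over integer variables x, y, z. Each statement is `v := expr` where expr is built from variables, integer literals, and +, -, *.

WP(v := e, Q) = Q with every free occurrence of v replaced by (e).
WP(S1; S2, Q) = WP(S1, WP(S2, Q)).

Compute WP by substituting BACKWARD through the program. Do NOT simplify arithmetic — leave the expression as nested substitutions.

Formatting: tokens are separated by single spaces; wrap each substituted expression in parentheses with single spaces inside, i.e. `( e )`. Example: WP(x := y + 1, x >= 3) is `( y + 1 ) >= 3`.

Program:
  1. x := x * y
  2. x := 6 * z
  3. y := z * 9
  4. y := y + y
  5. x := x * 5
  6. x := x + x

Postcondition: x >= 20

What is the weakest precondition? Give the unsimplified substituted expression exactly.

post: x >= 20
stmt 6: x := x + x  -- replace 1 occurrence(s) of x with (x + x)
  => ( x + x ) >= 20
stmt 5: x := x * 5  -- replace 2 occurrence(s) of x with (x * 5)
  => ( ( x * 5 ) + ( x * 5 ) ) >= 20
stmt 4: y := y + y  -- replace 0 occurrence(s) of y with (y + y)
  => ( ( x * 5 ) + ( x * 5 ) ) >= 20
stmt 3: y := z * 9  -- replace 0 occurrence(s) of y with (z * 9)
  => ( ( x * 5 ) + ( x * 5 ) ) >= 20
stmt 2: x := 6 * z  -- replace 2 occurrence(s) of x with (6 * z)
  => ( ( ( 6 * z ) * 5 ) + ( ( 6 * z ) * 5 ) ) >= 20
stmt 1: x := x * y  -- replace 0 occurrence(s) of x with (x * y)
  => ( ( ( 6 * z ) * 5 ) + ( ( 6 * z ) * 5 ) ) >= 20

Answer: ( ( ( 6 * z ) * 5 ) + ( ( 6 * z ) * 5 ) ) >= 20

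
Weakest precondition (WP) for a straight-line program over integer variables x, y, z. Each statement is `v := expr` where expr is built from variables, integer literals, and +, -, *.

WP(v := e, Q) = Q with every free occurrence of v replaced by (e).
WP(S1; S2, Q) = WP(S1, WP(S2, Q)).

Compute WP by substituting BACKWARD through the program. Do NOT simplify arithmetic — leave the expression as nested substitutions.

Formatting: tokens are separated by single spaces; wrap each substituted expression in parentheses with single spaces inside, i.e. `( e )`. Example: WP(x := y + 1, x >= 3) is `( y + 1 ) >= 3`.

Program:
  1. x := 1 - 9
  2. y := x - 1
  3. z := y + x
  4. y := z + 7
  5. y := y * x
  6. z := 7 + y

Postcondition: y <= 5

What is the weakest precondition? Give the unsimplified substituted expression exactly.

Answer: ( ( ( ( ( 1 - 9 ) - 1 ) + ( 1 - 9 ) ) + 7 ) * ( 1 - 9 ) ) <= 5

Derivation:
post: y <= 5
stmt 6: z := 7 + y  -- replace 0 occurrence(s) of z with (7 + y)
  => y <= 5
stmt 5: y := y * x  -- replace 1 occurrence(s) of y with (y * x)
  => ( y * x ) <= 5
stmt 4: y := z + 7  -- replace 1 occurrence(s) of y with (z + 7)
  => ( ( z + 7 ) * x ) <= 5
stmt 3: z := y + x  -- replace 1 occurrence(s) of z with (y + x)
  => ( ( ( y + x ) + 7 ) * x ) <= 5
stmt 2: y := x - 1  -- replace 1 occurrence(s) of y with (x - 1)
  => ( ( ( ( x - 1 ) + x ) + 7 ) * x ) <= 5
stmt 1: x := 1 - 9  -- replace 3 occurrence(s) of x with (1 - 9)
  => ( ( ( ( ( 1 - 9 ) - 1 ) + ( 1 - 9 ) ) + 7 ) * ( 1 - 9 ) ) <= 5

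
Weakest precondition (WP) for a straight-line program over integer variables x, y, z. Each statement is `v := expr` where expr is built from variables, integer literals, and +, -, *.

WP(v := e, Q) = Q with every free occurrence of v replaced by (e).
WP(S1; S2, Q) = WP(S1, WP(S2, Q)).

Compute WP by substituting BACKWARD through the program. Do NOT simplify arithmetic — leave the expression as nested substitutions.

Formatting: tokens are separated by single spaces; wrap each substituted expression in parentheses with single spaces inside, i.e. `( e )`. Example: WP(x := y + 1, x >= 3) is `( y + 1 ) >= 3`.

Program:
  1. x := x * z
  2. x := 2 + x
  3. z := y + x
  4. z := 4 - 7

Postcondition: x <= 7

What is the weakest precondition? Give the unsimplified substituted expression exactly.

Answer: ( 2 + ( x * z ) ) <= 7

Derivation:
post: x <= 7
stmt 4: z := 4 - 7  -- replace 0 occurrence(s) of z with (4 - 7)
  => x <= 7
stmt 3: z := y + x  -- replace 0 occurrence(s) of z with (y + x)
  => x <= 7
stmt 2: x := 2 + x  -- replace 1 occurrence(s) of x with (2 + x)
  => ( 2 + x ) <= 7
stmt 1: x := x * z  -- replace 1 occurrence(s) of x with (x * z)
  => ( 2 + ( x * z ) ) <= 7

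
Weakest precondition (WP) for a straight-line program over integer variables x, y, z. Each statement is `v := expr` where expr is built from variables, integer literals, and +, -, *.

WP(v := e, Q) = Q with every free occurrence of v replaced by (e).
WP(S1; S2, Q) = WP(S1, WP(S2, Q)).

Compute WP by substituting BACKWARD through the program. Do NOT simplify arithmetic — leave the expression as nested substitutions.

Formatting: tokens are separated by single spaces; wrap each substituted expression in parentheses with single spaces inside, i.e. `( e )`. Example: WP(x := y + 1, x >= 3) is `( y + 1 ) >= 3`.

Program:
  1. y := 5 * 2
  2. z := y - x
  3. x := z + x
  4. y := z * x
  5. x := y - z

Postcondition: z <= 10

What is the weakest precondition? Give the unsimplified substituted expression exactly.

Answer: ( ( 5 * 2 ) - x ) <= 10

Derivation:
post: z <= 10
stmt 5: x := y - z  -- replace 0 occurrence(s) of x with (y - z)
  => z <= 10
stmt 4: y := z * x  -- replace 0 occurrence(s) of y with (z * x)
  => z <= 10
stmt 3: x := z + x  -- replace 0 occurrence(s) of x with (z + x)
  => z <= 10
stmt 2: z := y - x  -- replace 1 occurrence(s) of z with (y - x)
  => ( y - x ) <= 10
stmt 1: y := 5 * 2  -- replace 1 occurrence(s) of y with (5 * 2)
  => ( ( 5 * 2 ) - x ) <= 10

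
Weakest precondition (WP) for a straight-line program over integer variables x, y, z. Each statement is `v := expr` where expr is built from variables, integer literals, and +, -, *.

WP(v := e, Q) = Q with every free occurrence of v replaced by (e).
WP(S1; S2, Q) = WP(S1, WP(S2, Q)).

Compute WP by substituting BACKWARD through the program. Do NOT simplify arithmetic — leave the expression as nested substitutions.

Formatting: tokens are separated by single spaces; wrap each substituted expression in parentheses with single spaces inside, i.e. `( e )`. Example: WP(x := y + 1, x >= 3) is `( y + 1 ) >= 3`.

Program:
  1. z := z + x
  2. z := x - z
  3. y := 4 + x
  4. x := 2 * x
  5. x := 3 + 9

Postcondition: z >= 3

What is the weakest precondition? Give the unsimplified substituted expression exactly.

Answer: ( x - ( z + x ) ) >= 3

Derivation:
post: z >= 3
stmt 5: x := 3 + 9  -- replace 0 occurrence(s) of x with (3 + 9)
  => z >= 3
stmt 4: x := 2 * x  -- replace 0 occurrence(s) of x with (2 * x)
  => z >= 3
stmt 3: y := 4 + x  -- replace 0 occurrence(s) of y with (4 + x)
  => z >= 3
stmt 2: z := x - z  -- replace 1 occurrence(s) of z with (x - z)
  => ( x - z ) >= 3
stmt 1: z := z + x  -- replace 1 occurrence(s) of z with (z + x)
  => ( x - ( z + x ) ) >= 3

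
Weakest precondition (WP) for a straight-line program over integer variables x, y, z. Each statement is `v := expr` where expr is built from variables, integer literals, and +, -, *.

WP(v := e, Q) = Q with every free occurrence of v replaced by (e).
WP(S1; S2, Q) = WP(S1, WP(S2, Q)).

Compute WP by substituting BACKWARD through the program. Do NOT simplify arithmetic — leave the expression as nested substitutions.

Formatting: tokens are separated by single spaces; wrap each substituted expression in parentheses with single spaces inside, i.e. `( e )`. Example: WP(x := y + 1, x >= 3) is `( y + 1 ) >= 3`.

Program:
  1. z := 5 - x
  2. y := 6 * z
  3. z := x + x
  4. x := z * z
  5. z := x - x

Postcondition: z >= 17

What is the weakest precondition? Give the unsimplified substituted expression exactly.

Answer: ( ( ( x + x ) * ( x + x ) ) - ( ( x + x ) * ( x + x ) ) ) >= 17

Derivation:
post: z >= 17
stmt 5: z := x - x  -- replace 1 occurrence(s) of z with (x - x)
  => ( x - x ) >= 17
stmt 4: x := z * z  -- replace 2 occurrence(s) of x with (z * z)
  => ( ( z * z ) - ( z * z ) ) >= 17
stmt 3: z := x + x  -- replace 4 occurrence(s) of z with (x + x)
  => ( ( ( x + x ) * ( x + x ) ) - ( ( x + x ) * ( x + x ) ) ) >= 17
stmt 2: y := 6 * z  -- replace 0 occurrence(s) of y with (6 * z)
  => ( ( ( x + x ) * ( x + x ) ) - ( ( x + x ) * ( x + x ) ) ) >= 17
stmt 1: z := 5 - x  -- replace 0 occurrence(s) of z with (5 - x)
  => ( ( ( x + x ) * ( x + x ) ) - ( ( x + x ) * ( x + x ) ) ) >= 17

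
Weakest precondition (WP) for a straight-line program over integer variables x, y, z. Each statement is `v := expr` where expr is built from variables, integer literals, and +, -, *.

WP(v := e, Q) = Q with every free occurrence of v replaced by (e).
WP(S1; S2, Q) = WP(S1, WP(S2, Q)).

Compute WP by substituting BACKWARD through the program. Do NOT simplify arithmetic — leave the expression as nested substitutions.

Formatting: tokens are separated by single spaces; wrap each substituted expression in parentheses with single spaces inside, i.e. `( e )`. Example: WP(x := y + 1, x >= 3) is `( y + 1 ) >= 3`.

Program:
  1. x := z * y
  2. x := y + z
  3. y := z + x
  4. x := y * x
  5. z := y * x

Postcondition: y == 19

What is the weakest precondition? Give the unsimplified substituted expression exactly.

Answer: ( z + ( y + z ) ) == 19

Derivation:
post: y == 19
stmt 5: z := y * x  -- replace 0 occurrence(s) of z with (y * x)
  => y == 19
stmt 4: x := y * x  -- replace 0 occurrence(s) of x with (y * x)
  => y == 19
stmt 3: y := z + x  -- replace 1 occurrence(s) of y with (z + x)
  => ( z + x ) == 19
stmt 2: x := y + z  -- replace 1 occurrence(s) of x with (y + z)
  => ( z + ( y + z ) ) == 19
stmt 1: x := z * y  -- replace 0 occurrence(s) of x with (z * y)
  => ( z + ( y + z ) ) == 19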